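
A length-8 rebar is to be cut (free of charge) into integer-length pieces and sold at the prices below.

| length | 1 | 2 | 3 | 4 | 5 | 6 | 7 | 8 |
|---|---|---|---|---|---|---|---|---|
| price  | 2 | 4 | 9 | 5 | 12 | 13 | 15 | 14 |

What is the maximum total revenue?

22

Let v[k] be the best obtainable value from length k. For each k, try every first piece i and keep the best of price[i] + v[k−i].
v[1] = 2
v[2] = 4  (first piece 1, then v[1]=2)
v[3] = 9
v[4] = 11  (first piece 1, then v[3]=9)
v[5] = 13  (first piece 1, then v[4]=11)
v[6] = 18  (first piece 3, then v[3]=9)
v[7] = 20  (first piece 1, then v[6]=18)
v[8] = 22  (first piece 1, then v[7]=20)
One optimal cutting: 3 + 3 + 1 + 1 → ₹9 + ₹9 + ₹2 + ₹2 = ₹22.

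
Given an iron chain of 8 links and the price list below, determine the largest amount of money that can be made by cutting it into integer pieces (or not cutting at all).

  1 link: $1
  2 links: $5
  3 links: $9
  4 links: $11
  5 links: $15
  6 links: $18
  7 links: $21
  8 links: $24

24

Let r[k] be the best obtainable value from length k. For each k, try every first piece i and keep the best of price[i] + r[k−i].
r[1] = 1
r[2] = 5
r[3] = 9
r[4] = 11
r[5] = 15
r[6] = 18  (first piece 3, then r[3]=9)
r[7] = 21
r[8] = 24  (first piece 3, then r[5]=15)
One optimal cutting: 5 + 3 → $15 + $9 = $24.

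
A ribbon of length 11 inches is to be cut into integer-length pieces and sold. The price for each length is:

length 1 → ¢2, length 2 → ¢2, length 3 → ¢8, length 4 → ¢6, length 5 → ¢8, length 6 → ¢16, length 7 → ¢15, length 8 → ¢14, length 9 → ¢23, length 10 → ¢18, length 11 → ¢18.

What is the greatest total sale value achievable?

Build r[k] bottom-up: r[k] = max over allowed piece i of (p[i] + r[k−i]).
r[1] = 2
r[2] = 4  (first piece 1, then r[1]=2)
r[3] = 8
r[4] = 10  (first piece 1, then r[3]=8)
r[5] = 12  (first piece 1, then r[4]=10)
r[6] = 16  (first piece 3, then r[3]=8)
r[7] = 18  (first piece 1, then r[6]=16)
r[8] = 20  (first piece 1, then r[7]=18)
r[9] = 24  (first piece 3, then r[6]=16)
r[10] = 26  (first piece 1, then r[9]=24)
r[11] = 28  (first piece 1, then r[10]=26)
One optimal cutting: 3 + 3 + 3 + 1 + 1 → ¢8 + ¢8 + ¢8 + ¢2 + ¢2 = ¢28.

28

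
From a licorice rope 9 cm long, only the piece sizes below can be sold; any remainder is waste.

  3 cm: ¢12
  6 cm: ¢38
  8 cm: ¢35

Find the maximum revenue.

50

Let f[k] be the best obtainable value from length k. For each k, try every first piece i and keep the best of price[i] + f[k−i].
f[1] = 0
f[2] = 0
f[3] = 12
f[4] = 12
f[5] = 12
f[6] = max(12+12, 38+0) = 38
f[7] = max(12+12, 38+0) = 38
f[8] = max(12+12, 38+0, 35+0) = 38
f[9] = max(12+38, 38+12, 35+0) = 50
One optimal cutting: 6 + 3 → ¢50.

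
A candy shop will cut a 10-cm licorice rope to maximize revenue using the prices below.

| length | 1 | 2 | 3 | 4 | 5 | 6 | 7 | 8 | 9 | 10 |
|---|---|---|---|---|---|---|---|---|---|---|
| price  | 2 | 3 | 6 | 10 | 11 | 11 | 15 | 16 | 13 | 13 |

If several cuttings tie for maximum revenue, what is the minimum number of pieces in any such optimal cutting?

Let r[k] be the best obtainable value from length k. For each k, try every first piece i and keep the best of price[i] + r[k−i].
r[1] = 2
r[2] = 4  (first piece 1, then r[1]=2)
r[3] = 6  (first piece 1, then r[2]=4)
r[4] = 10
r[5] = 12  (first piece 1, then r[4]=10)
r[6] = 14  (first piece 1, then r[5]=12)
r[7] = 16  (first piece 1, then r[6]=14)
r[8] = 20  (first piece 4, then r[4]=10)
r[9] = 22  (first piece 1, then r[8]=20)
r[10] = 24  (first piece 1, then r[9]=22)
Maximum revenue is ¢24.
Now minimize piece count subject to staying optimal: for each k, pieces[k] = 1 + min over i with p[i]+r[k−i]=r[k] of pieces[k−i].
pieces[7] = 2
pieces[8] = 2
pieces[9] = 3
pieces[10] = 4

4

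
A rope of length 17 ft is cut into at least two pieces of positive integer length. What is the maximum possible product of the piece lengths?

486

Fill m[k] for k=2..17: at each k try every first piece i and multiply by the better of (k−i) uncut or m[k−i].
Small cases: m[2]=1, m[3]=2, m[4]=4, m[5]=6, m[6]=9, m[7]=12, m[8]=18, m[9]=27, m[10]=36.
m[11] = 2*max(9,27) = 2*27 = 54
m[12] = 3*max(9,27) = 3*27 = 81
m[13] = 2*max(11,54) = 2*54 = 108
m[14] = 2*max(12,81) = 2*81 = 162
m[15] = 3*max(12,81) = 3*81 = 243
m[16] = 2*max(14,162) = 2*162 = 324
m[17] = 2*max(15,243) = 2*243 = 486
One optimal split: 3 + 3 + 3 + 3 + 3 + 2; product 3*3*3*3*3*2 = 486.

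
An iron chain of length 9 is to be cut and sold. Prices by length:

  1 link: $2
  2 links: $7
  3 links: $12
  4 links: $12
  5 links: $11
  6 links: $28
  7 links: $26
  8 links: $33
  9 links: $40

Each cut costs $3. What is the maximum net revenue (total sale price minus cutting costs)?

Let net[k] be the best obtainable value from length k. For each k, try every first piece i and keep the best of price[i] + net[k−i] minus the 3 cut fee when i<k.
net[1] = 2
net[2] = max(2+2-3, 7+0) = 7
net[3] = max(2+7-3, 7+2-3, 12+0) = 12
net[4] = max(2+12-3, 7+7-3, 12+2-3, 12+0) = 12
net[5] = max(2+12-3, 7+12-3, 12+7-3, 12+2-3, 11+0) = 16
net[6] = max(2+16-3, 7+12-3, 12+12-3, 12+7-3, 11+2-3, 28+0) = 28
net[7] = max(2+28-3, 7+16-3, 12+12-3, …, 28+2-3, 26+0) = 27
net[8] = max(2+27-3, 7+28-3, 12+16-3, …, 26+2-3, 33+0) = 33
net[9] = max(2+33-3, 7+27-3, 12+28-3, …, 33+2-3, 40+0) = 40
Best is to make no cuts and sell whole for $40.

40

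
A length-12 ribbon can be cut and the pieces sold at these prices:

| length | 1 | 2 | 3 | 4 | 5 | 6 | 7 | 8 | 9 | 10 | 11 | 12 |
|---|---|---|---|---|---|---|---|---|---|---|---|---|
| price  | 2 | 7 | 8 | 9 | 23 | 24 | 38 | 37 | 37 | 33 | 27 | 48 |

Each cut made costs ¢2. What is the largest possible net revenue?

Let v[k] be the best obtainable value from length k. For each k, try every first piece i and keep the best of price[i] + v[k−i] minus the 2 cut fee when i<k.
v[1] = 2
v[2] = 7
v[3] = 8
v[4] = 12  (first piece 2, then v[2]=7)
v[5] = 23
v[6] = 24
v[7] = 38
v[8] = 38  (first piece 1, then v[7]=38)
v[9] = 43  (first piece 2, then v[7]=38)
v[10] = 44  (first piece 3, then v[7]=38)
v[11] = 48  (first piece 2, then v[9]=43)
v[12] = 59  (first piece 5, then v[7]=38)
One optimal plan: pieces 7 + 5 (1 cut) → ¢61 − ¢2 = ¢59.

59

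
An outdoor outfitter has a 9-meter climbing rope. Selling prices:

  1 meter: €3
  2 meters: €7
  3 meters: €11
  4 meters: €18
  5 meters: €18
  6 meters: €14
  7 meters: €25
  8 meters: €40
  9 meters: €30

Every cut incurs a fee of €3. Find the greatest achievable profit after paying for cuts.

40

Consider every possible first cut. net[k] is the best of p[i]+net[k−i] over all sellable i≤k, charging 3 whenever i<k.
net[1] = 3
net[2] = 7
net[3] = 11
net[4] = 18
net[5] = 18  (first piece 1, then net[4]=18)
net[6] = 22  (first piece 2, then net[4]=18)
net[7] = 26  (first piece 3, then net[4]=18)
net[8] = 40
net[9] = 40  (first piece 1, then net[8]=40)
One optimal plan: pieces 8 + 1 (1 cut) → €43 − €3 = €40.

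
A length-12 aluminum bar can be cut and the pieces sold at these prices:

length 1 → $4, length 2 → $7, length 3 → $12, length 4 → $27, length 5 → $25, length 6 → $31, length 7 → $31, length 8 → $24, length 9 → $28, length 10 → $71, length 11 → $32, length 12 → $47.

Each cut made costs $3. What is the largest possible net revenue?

Build net[k] bottom-up: net[k] = max over allowed piece i of (p[i] + net[k−i]) − 3 per cut.
net[1] = 4
net[2] = max(4+4-3, 7+0) = 7
net[3] = max(4+7-3, 7+4-3, 12+0) = 12
net[4] = max(4+12-3, 7+7-3, 12+4-3, 27+0) = 27
net[5] = max(4+27-3, 7+12-3, 12+7-3, 27+4-3, 25+0) = 28
net[6] = max(4+28-3, 7+27-3, 12+12-3, 27+7-3, 25+4-3, 31+0) = 31
net[7] = max(4+31-3, 7+28-3, 12+27-3, …, 31+4-3, 31+0) = 36
net[8] = max(4+36-3, 7+31-3, 12+28-3, …, 31+4-3, 24+0) = 51
net[9] = max(4+51-3, 7+36-3, 12+31-3, …, 24+4-3, 28+0) = 52
net[10] = max(4+52-3, 7+51-3, 12+36-3, …, 28+4-3, 71+0) = 71
net[11] = max(4+71-3, 7+52-3, 12+51-3, …, 71+4-3, 32+0) = 72
net[12] = max(4+72-3, 7+71-3, 12+52-3, …, 32+4-3, 47+0) = 75
One optimal plan: pieces 10 + 2 (1 cut) → $78 − $3 = $75.

75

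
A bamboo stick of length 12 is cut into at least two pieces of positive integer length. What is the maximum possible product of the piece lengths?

81

Fill P[k] for k=2..12: at each k try every first piece i and multiply by the better of (k−i) uncut or P[k−i].
P[2] = 1*max(1,0) = 1*1 = 1
P[3] = 1*max(2,1) = 1*2 = 2
P[4] = 2*max(2,1) = 2*2 = 4
P[5] = 2*max(3,2) = 2*3 = 6
P[6] = 3*max(3,2) = 3*3 = 9
P[7] = 2*max(5,6) = 2*6 = 12
P[8] = 2*max(6,9) = 2*9 = 18
P[9] = 3*max(6,9) = 3*9 = 27
P[10] = 2*max(8,18) = 2*18 = 36
P[11] = 2*max(9,27) = 2*27 = 54
P[12] = 3*max(9,27) = 3*27 = 81
One optimal split: 3 + 3 + 3 + 3; product 3*3*3*3 = 81.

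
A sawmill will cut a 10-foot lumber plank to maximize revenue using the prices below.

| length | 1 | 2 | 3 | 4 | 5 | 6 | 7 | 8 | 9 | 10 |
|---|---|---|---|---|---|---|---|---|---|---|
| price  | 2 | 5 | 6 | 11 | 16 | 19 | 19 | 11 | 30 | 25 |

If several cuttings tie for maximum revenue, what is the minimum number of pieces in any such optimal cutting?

Build r[k] bottom-up: r[k] = max over allowed piece i of (p[i] + r[k−i]).
r[1] = 2
r[2] = 5
r[3] = 7  (first piece 1, then r[2]=5)
r[4] = 11
r[5] = 16
r[6] = 19
r[7] = 21  (first piece 1, then r[6]=19)
r[8] = 24  (first piece 2, then r[6]=19)
r[9] = 30
r[10] = 32  (first piece 1, then r[9]=30)
Maximum revenue is $32.
Now minimize piece count subject to staying optimal: for each k, pieces[k] = 1 + min over i with p[i]+r[k−i]=r[k] of pieces[k−i].
pieces[7] = 2
pieces[8] = 2
pieces[9] = 1
pieces[10] = 2

2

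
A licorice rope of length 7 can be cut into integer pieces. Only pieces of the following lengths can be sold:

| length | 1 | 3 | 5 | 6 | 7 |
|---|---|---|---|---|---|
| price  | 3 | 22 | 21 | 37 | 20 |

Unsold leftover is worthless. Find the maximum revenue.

Build r[k] bottom-up: r[k] = max over allowed piece i of (p[i] + r[k−i]).
r[1] = 3
r[2] = 6  (first piece 1, then r[1]=3)
r[3] = 22
r[4] = 25  (first piece 1, then r[3]=22)
r[5] = 28  (first piece 1, then r[4]=25)
r[6] = 44  (first piece 3, then r[3]=22)
r[7] = 47  (first piece 1, then r[6]=44)
One optimal cutting: 3 + 3 + 1 → ¢47.

47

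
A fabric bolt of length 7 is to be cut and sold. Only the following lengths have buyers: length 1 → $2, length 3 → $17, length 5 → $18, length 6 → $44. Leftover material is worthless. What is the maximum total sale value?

46

Consider every possible first cut. r[k] is the best of p[i]+r[k−i] over all sellable i≤k.
r[1] = 2
r[2] = 4  (first piece 1, then r[1]=2)
r[3] = 17
r[4] = 19  (first piece 1, then r[3]=17)
r[5] = 21  (first piece 1, then r[4]=19)
r[6] = 44
r[7] = 46  (first piece 1, then r[6]=44)
One optimal cutting: 6 + 1 → $46.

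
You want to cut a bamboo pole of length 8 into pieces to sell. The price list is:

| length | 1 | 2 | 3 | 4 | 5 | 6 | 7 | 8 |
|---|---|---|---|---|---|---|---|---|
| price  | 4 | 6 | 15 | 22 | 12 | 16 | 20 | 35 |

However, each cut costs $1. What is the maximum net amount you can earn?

43

Consider every possible first cut. r[k] is the best of p[i]+r[k−i] over all sellable i≤k, charging 1 whenever i<k.
r[1] = 4
r[2] = max(4+4-1, 6+0) = 7
r[3] = max(4+7-1, 6+4-1, 15+0) = 15
r[4] = max(4+15-1, 6+7-1, 15+4-1, 22+0) = 22
r[5] = max(4+22-1, 6+15-1, 15+7-1, 22+4-1, 12+0) = 25
r[6] = max(4+25-1, 6+22-1, 15+15-1, 22+7-1, 12+4-1, 16+0) = 29
r[7] = max(4+29-1, 6+25-1, 15+22-1, …, 16+4-1, 20+0) = 36
r[8] = max(4+36-1, 6+29-1, 15+25-1, …, 20+4-1, 35+0) = 43
One optimal plan: pieces 4 + 4 (1 cut) → $44 − $1 = $43.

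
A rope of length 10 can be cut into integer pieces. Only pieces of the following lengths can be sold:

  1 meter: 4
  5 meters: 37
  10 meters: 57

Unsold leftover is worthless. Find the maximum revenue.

74

Build r[k] bottom-up: r[k] = max over allowed piece i of (p[i] + r[k−i]).
r[1] = 4
r[2] = 8  (first piece 1, then r[1]=4)
r[3] = 12  (first piece 1, then r[2]=8)
r[4] = 16  (first piece 1, then r[3]=12)
r[5] = 37
r[6] = 41  (first piece 1, then r[5]=37)
r[7] = 45  (first piece 1, then r[6]=41)
r[8] = 49  (first piece 1, then r[7]=45)
r[9] = 53  (first piece 1, then r[8]=49)
r[10] = 74  (first piece 5, then r[5]=37)
One optimal cutting: 5 + 5 → 74.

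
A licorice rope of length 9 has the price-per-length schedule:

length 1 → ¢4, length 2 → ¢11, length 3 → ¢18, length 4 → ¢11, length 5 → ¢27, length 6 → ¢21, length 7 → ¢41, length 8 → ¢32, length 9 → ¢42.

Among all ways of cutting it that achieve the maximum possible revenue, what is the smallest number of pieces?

3

Consider every possible first cut. r[k] is the best of p[i]+r[k−i] over all sellable i≤k.
r[1] = 4
r[2] = 11
r[3] = 18
r[4] = 22  (first piece 1, then r[3]=18)
r[5] = 29  (first piece 2, then r[3]=18)
r[6] = 36  (first piece 3, then r[3]=18)
r[7] = 41
r[8] = 47  (first piece 2, then r[6]=36)
r[9] = 54  (first piece 3, then r[6]=36)
Maximum revenue is ¢54.
Now minimize piece count subject to staying optimal: for each k, pieces[k] = 1 + min over i with p[i]+r[k−i]=r[k] of pieces[k−i].
pieces[6] = 2
pieces[7] = 1
pieces[8] = 3
pieces[9] = 3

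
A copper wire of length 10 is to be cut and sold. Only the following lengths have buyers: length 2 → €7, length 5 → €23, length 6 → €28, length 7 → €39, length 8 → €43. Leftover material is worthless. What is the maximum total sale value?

50

Let r[k] be the best obtainable value from length k. For each k, try every first piece i and keep the best of price[i] + r[k−i].
r[1] = 0
r[2] = 7
r[3] = 7
r[4] = 14  (first piece 2, then r[2]=7)
r[5] = max(7+7, 23+0) = 23
r[6] = max(7+14, 23+0, 28+0) = 28
r[7] = max(7+23, 23+7, 28+0, 39+0) = 39
r[8] = max(7+28, 23+7, 28+7, 39+0, 43+0) = 43
r[9] = max(7+39, 23+14, 28+7, 39+7, 43+0) = 46
r[10] = max(7+43, 23+23, 28+14, 39+7, 43+7) = 50
One optimal cutting: 8 + 2 → €50.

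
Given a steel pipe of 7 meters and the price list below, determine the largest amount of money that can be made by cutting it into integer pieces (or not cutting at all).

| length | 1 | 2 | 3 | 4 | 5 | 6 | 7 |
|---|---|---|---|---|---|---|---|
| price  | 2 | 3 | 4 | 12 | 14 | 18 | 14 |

20

Build r[k] bottom-up: r[k] = max over allowed piece i of (p[i] + r[k−i]).
r[1] = 2
r[2] = 4  (first piece 1, then r[1]=2)
r[3] = 6  (first piece 1, then r[2]=4)
r[4] = 12
r[5] = 14  (first piece 1, then r[4]=12)
r[6] = 18
r[7] = 20  (first piece 1, then r[6]=18)
One optimal cutting: 6 + 1 → $18 + $2 = $20.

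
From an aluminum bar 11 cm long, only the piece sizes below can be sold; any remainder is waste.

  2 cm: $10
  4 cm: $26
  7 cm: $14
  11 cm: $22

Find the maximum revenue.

62

Build f[k] bottom-up: f[k] = max over allowed piece i of (p[i] + f[k−i]).
f[1] = 0
f[2] = 10
f[3] = 10
f[4] = max(10+10, 26+0) = 26
f[5] = max(10+10, 26+0) = 26
f[6] = max(10+26, 26+10) = 36
f[7] = max(10+26, 26+10, 14+0) = 36
f[8] = max(10+36, 26+26, 14+0) = 52
f[9] = max(10+36, 26+26, 14+10) = 52
f[10] = max(10+52, 26+36, 14+10) = 62
f[11] = max(10+52, 26+36, 14+26, 22+0) = 62
One optimal cutting: pieces 4 + 4 + 2 with 1 cm of scrap → $62.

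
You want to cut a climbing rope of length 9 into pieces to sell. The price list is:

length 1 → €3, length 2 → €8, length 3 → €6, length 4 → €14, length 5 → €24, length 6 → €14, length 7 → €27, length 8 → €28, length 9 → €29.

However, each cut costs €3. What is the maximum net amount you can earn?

35

Consider every possible first cut. v[k] is the best of p[i]+v[k−i] over all sellable i≤k, charging 3 whenever i<k.
v[1] = 3
v[2] = 8
v[3] = 8  (first piece 1, then v[2]=8)
v[4] = 14
v[5] = 24
v[6] = 24  (first piece 1, then v[5]=24)
v[7] = 29  (first piece 2, then v[5]=24)
v[8] = 29  (first piece 1, then v[7]=29)
v[9] = 35  (first piece 4, then v[5]=24)
One optimal plan: pieces 5 + 4 (1 cut) → €38 − €3 = €35.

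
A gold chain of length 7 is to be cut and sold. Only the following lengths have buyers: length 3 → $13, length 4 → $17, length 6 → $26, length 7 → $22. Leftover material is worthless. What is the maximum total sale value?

30

Build best[k] bottom-up: best[k] = max over allowed piece i of (p[i] + best[k−i]).
best[1] = 0
best[2] = 0
best[3] = 13
best[4] = 17
best[5] = 17
best[6] = 26  (first piece 3, then best[3]=13)
best[7] = 30  (first piece 3, then best[4]=17)
One optimal cutting: 4 + 3 → $30.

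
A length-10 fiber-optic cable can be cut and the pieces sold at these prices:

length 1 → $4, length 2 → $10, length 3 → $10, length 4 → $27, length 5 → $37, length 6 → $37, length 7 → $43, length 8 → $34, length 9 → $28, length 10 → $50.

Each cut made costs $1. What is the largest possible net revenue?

73

Let r[k] be the best obtainable value from length k. For each k, try every first piece i and keep the best of price[i] + r[k−i] minus the 1 cut fee when i<k.
r[1] = 4
r[2] = max(4+4-1, 10+0) = 10
r[3] = max(4+10-1, 10+4-1, 10+0) = 13
r[4] = max(4+13-1, 10+10-1, 10+4-1, 27+0) = 27
r[5] = max(4+27-1, 10+13-1, 10+10-1, 27+4-1, 37+0) = 37
r[6] = max(4+37-1, 10+27-1, 10+13-1, 27+10-1, 37+4-1, 37+0) = 40
r[7] = max(4+40-1, 10+37-1, 10+27-1, …, 37+4-1, 43+0) = 46
r[8] = max(4+46-1, 10+40-1, 10+37-1, …, 43+4-1, 34+0) = 53
r[9] = max(4+53-1, 10+46-1, 10+40-1, …, 34+4-1, 28+0) = 63
r[10] = max(4+63-1, 10+53-1, 10+46-1, …, 28+4-1, 50+0) = 73
One optimal plan: pieces 5 + 5 (1 cut) → $74 − $1 = $73.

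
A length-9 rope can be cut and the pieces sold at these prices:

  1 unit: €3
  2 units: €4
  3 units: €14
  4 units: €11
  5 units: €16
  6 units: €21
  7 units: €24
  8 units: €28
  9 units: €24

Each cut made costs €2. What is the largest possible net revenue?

Let r[k] be the best obtainable value from length k. For each k, try every first piece i and keep the best of price[i] + r[k−i] minus the 2 cut fee when i<k.
r[1] = 3
r[2] = 4  (first piece 1, then r[1]=3)
r[3] = 14
r[4] = 15  (first piece 1, then r[3]=14)
r[5] = 16  (first piece 1, then r[4]=15)
r[6] = 26  (first piece 3, then r[3]=14)
r[7] = 27  (first piece 1, then r[6]=26)
r[8] = 28  (first piece 1, then r[7]=27)
r[9] = 38  (first piece 3, then r[6]=26)
One optimal plan: pieces 3 + 3 + 3 (2 cuts) → €42 − €4 = €38.

38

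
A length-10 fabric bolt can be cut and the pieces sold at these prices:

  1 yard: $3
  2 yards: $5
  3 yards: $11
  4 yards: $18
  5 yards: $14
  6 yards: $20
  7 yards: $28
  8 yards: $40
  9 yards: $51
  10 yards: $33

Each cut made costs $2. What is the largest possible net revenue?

Build r[k] bottom-up: r[k] = max over allowed piece i of (p[i] + r[k−i]) − 2 per cut.
r[1] = 3
r[2] = max(3+3-2, 5+0) = 5
r[3] = max(3+5-2, 5+3-2, 11+0) = 11
r[4] = max(3+11-2, 5+5-2, 11+3-2, 18+0) = 18
r[5] = max(3+18-2, 5+11-2, 11+5-2, 18+3-2, 14+0) = 19
r[6] = max(3+19-2, 5+18-2, 11+11-2, 18+5-2, 14+3-2, 20+0) = 21
r[7] = max(3+21-2, 5+19-2, 11+18-2, …, 20+3-2, 28+0) = 28
r[8] = max(3+28-2, 5+21-2, 11+19-2, …, 28+3-2, 40+0) = 40
r[9] = max(3+40-2, 5+28-2, 11+21-2, …, 40+3-2, 51+0) = 51
r[10] = max(3+51-2, 5+40-2, 11+28-2, …, 51+3-2, 33+0) = 52
One optimal plan: pieces 9 + 1 (1 cut) → $54 − $2 = $52.

52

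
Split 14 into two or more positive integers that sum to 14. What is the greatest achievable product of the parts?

Let f[k] be the best product for length k (with at least one cut). For each first piece i, the rest contributes max(k−i, f[k−i]).
f[2] = 1×max(1,0) = 1×1 = 1
f[3] = max(1×2, 2×1) = 2
f[4] = max(1×3, 2×2, 3×1) = 4
f[5] = max(1×4, 2×3, 3×2, 4×1) = 6
f[6] = max(1×6, 2×4, 3×3, 4×2, 5×1) = 9
f[7] = max(1×9, 2×6, 3×4, 4×3, 5×2, 6×1) = 12
f[8] = max(1×12, 2×9, 3×6, …, 6×2, 7×1) = 18
f[9] = max(1×18, 2×12, 3×9, …, 7×2, 8×1) = 27
f[10] = max(1×27, 2×18, 3×12, …, 8×2, 9×1) = 36
f[11] = max(1×36, 2×27, 3×18, …, 9×2, 10×1) = 54
f[12] = max(1×54, 2×36, 3×27, …, 10×2, 11×1) = 81
f[13] = max(1×81, 2×54, 3×36, …, 11×2, 12×1) = 108
f[14] = max(1×108, 2×81, 3×54, …, 12×2, 13×1) = 162
One optimal split: 3 + 3 + 3 + 3 + 2; product 3×3×3×3×2 = 162.

162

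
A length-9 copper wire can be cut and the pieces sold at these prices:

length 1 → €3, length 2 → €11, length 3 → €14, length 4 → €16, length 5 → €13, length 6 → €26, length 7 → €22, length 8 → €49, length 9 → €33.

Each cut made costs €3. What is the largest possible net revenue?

Consider every possible first cut. v[k] is the best of p[i]+v[k−i] over all sellable i≤k, charging 3 whenever i<k.
v[1] = 3
v[2] = max(3+3-3, 11+0) = 11
v[3] = max(3+11-3, 11+3-3, 14+0) = 14
v[4] = max(3+14-3, 11+11-3, 14+3-3, 16+0) = 19
v[5] = max(3+19-3, 11+14-3, 14+11-3, 16+3-3, 13+0) = 22
v[6] = max(3+22-3, 11+19-3, 14+14-3, 16+11-3, 13+3-3, 26+0) = 27
v[7] = max(3+27-3, 11+22-3, 14+19-3, …, 26+3-3, 22+0) = 30
v[8] = max(3+30-3, 11+27-3, 14+22-3, …, 22+3-3, 49+0) = 49
v[9] = max(3+49-3, 11+30-3, 14+27-3, …, 49+3-3, 33+0) = 49
One optimal plan: pieces 8 + 1 (1 cut) → €52 − €3 = €49.

49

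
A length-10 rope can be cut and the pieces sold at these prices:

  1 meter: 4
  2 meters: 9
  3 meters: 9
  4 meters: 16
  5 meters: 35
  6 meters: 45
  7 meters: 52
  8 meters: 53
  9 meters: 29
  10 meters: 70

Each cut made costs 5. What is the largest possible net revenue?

70

Consider every possible first cut. net[k] is the best of p[i]+net[k−i] over all sellable i≤k, charging 5 whenever i<k.
net[1] = 4
net[2] = max(4+4-5, 9+0) = 9
net[3] = max(4+9-5, 9+4-5, 9+0) = 9
net[4] = max(4+9-5, 9+9-5, 9+4-5, 16+0) = 16
net[5] = max(4+16-5, 9+9-5, 9+9-5, 16+4-5, 35+0) = 35
net[6] = max(4+35-5, 9+16-5, 9+9-5, 16+9-5, 35+4-5, 45+0) = 45
net[7] = max(4+45-5, 9+35-5, 9+16-5, …, 45+4-5, 52+0) = 52
net[8] = max(4+52-5, 9+45-5, 9+35-5, …, 52+4-5, 53+0) = 53
net[9] = max(4+53-5, 9+52-5, 9+45-5, …, 53+4-5, 29+0) = 56
net[10] = max(4+56-5, 9+53-5, 9+52-5, …, 29+4-5, 70+0) = 70
Best is to make no cuts and sell whole for 70.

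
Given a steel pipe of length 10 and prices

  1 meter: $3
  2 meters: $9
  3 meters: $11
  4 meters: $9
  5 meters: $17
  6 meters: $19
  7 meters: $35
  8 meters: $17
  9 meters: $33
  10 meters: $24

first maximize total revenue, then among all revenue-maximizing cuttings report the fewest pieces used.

3

Consider every possible first cut. r[k] is the best of p[i]+r[k−i] over all sellable i≤k.
r[1] = 3
r[2] = 9
r[3] = 12  (first piece 1, then r[2]=9)
r[4] = 18  (first piece 2, then r[2]=9)
r[5] = 21  (first piece 1, then r[4]=18)
r[6] = 27  (first piece 2, then r[4]=18)
r[7] = 35
r[8] = 38  (first piece 1, then r[7]=35)
r[9] = 44  (first piece 2, then r[7]=35)
r[10] = 47  (first piece 1, then r[9]=44)
Maximum revenue is $47.
Now minimize piece count subject to staying optimal: for each k, pieces[k] = 1 + min over i with p[i]+r[k−i]=r[k] of pieces[k−i].
pieces[7] = 1
pieces[8] = 2
pieces[9] = 2
pieces[10] = 3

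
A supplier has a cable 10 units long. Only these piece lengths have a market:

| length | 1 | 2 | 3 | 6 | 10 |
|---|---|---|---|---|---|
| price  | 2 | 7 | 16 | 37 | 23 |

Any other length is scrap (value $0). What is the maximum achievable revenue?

Consider every possible first cut. f[k] is the best of p[i]+f[k−i] over all sellable i≤k.
f[1] = 2
f[2] = max(2+2, 7+0) = 7
f[3] = max(2+7, 7+2, 16+0) = 16
f[4] = max(2+16, 7+7, 16+2) = 18
f[5] = max(2+18, 7+16, 16+7) = 23
f[6] = max(2+23, 7+18, 16+16, 37+0) = 37
f[7] = max(2+37, 7+23, 16+18, 37+2) = 39
f[8] = max(2+39, 7+37, 16+23, 37+7) = 44
f[9] = max(2+44, 7+39, 16+37, 37+16) = 53
f[10] = max(2+53, 7+44, 16+39, 37+18, 23+0) = 55
One optimal cutting: 6 + 3 + 1 → $55.

55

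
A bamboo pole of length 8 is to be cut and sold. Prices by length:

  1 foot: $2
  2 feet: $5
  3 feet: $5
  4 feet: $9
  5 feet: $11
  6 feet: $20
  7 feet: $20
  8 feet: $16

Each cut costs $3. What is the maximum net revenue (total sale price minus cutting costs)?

Build r[k] bottom-up: r[k] = max over allowed piece i of (p[i] + r[k−i]) − 3 per cut.
r[1] = 2
r[2] = 5
r[3] = 5
r[4] = 9
r[5] = 11
r[6] = 20
r[7] = 20
r[8] = 22  (first piece 2, then r[6]=20)
One optimal plan: pieces 6 + 2 (1 cut) → $25 − $3 = $22.

22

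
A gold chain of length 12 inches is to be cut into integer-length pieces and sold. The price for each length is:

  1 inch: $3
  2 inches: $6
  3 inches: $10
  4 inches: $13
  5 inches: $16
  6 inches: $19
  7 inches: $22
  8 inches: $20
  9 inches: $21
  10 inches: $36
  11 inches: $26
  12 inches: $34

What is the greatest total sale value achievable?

42

Build R[k] bottom-up: R[k] = max over allowed piece i of (p[i] + R[k−i]).
R[1] = 3
R[2] = max(3+3, 6+0) = 6
R[3] = max(3+6, 6+3, 10+0) = 10
R[4] = max(3+10, 6+6, 10+3, 13+0) = 13
R[5] = max(3+13, 6+10, 10+6, 13+3, 16+0) = 16
R[6] = max(3+16, 6+13, 10+10, 13+6, 16+3, 19+0) = 20
R[7] = max(3+20, 6+16, 10+13, …, 19+3, 22+0) = 23
R[8] = max(3+23, 6+20, 10+16, …, 22+3, 20+0) = 26
R[9] = max(3+26, 6+23, 10+20, …, 20+3, 21+0) = 30
R[10] = max(3+30, 6+26, 10+23, …, 21+3, 36+0) = 36
R[11] = max(3+36, 6+30, 10+26, …, 36+3, 26+0) = 39
R[12] = max(3+39, 6+36, 10+30, …, 26+3, 34+0) = 42
One optimal cutting: 10 + 1 + 1 → $36 + $3 + $3 = $42.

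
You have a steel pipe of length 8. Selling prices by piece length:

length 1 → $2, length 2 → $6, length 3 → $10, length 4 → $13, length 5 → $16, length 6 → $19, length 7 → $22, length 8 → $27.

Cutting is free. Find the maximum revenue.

Let best[k] be the best obtainable value from length k. For each k, try every first piece i and keep the best of price[i] + best[k−i].
best[1] = 2
best[2] = 6
best[3] = 10
best[4] = 13
best[5] = 16  (first piece 2, then best[3]=10)
best[6] = 20  (first piece 3, then best[3]=10)
best[7] = 23  (first piece 3, then best[4]=13)
best[8] = 27
Best is to sell the whole 8-meter piece uncut for $27.

27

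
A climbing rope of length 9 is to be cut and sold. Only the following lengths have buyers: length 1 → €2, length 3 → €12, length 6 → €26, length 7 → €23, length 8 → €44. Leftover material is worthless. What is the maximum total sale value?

46

Let r[k] be the best obtainable value from length k. For each k, try every first piece i and keep the best of price[i] + r[k−i].
r[1] = 2
r[2] = 4  (first piece 1, then r[1]=2)
r[3] = max(2+4, 12+0) = 12
r[4] = max(2+12, 12+2) = 14
r[5] = max(2+14, 12+4) = 16
r[6] = max(2+16, 12+12, 26+0) = 26
r[7] = max(2+26, 12+14, 26+2, 23+0) = 28
r[8] = max(2+28, 12+16, 26+4, 23+2, 44+0) = 44
r[9] = max(2+44, 12+26, 26+12, 23+4, 44+2) = 46
One optimal cutting: 8 + 1 → €46.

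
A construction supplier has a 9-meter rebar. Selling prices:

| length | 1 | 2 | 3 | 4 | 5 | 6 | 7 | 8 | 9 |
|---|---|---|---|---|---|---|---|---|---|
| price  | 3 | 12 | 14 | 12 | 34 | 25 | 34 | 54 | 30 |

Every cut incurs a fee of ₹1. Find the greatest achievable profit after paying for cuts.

56

Let r[k] be the best obtainable value from length k. For each k, try every first piece i and keep the best of price[i] + r[k−i] minus the 1 cut fee when i<k.
r[1] = 3
r[2] = 12
r[3] = 14  (first piece 1, then r[2]=12)
r[4] = 23  (first piece 2, then r[2]=12)
r[5] = 34
r[6] = 36  (first piece 1, then r[5]=34)
r[7] = 45  (first piece 2, then r[5]=34)
r[8] = 54
r[9] = 56  (first piece 1, then r[8]=54)
One optimal plan: pieces 8 + 1 (1 cut) → ₹57 − ₹1 = ₹56.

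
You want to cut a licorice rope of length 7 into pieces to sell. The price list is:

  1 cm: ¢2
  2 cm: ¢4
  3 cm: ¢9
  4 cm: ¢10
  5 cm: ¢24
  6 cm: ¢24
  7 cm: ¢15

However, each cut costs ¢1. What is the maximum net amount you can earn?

27

Consider every possible first cut. net[k] is the best of p[i]+net[k−i] over all sellable i≤k, charging 1 whenever i<k.
net[1] = 2
net[2] = 4
net[3] = 9
net[4] = 10  (first piece 1, then net[3]=9)
net[5] = 24
net[6] = 25  (first piece 1, then net[5]=24)
net[7] = 27  (first piece 2, then net[5]=24)
One optimal plan: pieces 5 + 2 (1 cut) → ¢28 − ¢1 = ¢27.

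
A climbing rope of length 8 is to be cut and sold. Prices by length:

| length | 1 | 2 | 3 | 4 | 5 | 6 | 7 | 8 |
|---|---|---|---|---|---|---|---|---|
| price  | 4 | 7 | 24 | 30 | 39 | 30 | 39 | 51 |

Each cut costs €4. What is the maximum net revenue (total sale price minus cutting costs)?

59

Consider every possible first cut. net[k] is the best of p[i]+net[k−i] over all sellable i≤k, charging 4 whenever i<k.
net[1] = 4
net[2] = 7
net[3] = 24
net[4] = 30
net[5] = 39
net[6] = 44  (first piece 3, then net[3]=24)
net[7] = 50  (first piece 3, then net[4]=30)
net[8] = 59  (first piece 3, then net[5]=39)
One optimal plan: pieces 5 + 3 (1 cut) → €63 − €4 = €59.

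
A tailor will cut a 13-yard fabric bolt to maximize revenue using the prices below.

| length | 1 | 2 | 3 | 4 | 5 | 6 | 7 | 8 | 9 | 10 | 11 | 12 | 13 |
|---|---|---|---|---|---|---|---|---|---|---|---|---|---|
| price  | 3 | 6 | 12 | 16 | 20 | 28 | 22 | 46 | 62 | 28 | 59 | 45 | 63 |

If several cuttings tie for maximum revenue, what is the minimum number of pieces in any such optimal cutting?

2

Build r[k] bottom-up: r[k] = max over allowed piece i of (p[i] + r[k−i]).
r[1] = 3
r[2] = 6  (first piece 1, then r[1]=3)
r[3] = 12
r[4] = 16
r[5] = 20
r[6] = 28
r[7] = 31  (first piece 1, then r[6]=28)
r[8] = 46
r[9] = 62
r[10] = 65  (first piece 1, then r[9]=62)
r[11] = 68  (first piece 1, then r[10]=65)
r[12] = 74  (first piece 3, then r[9]=62)
r[13] = 78  (first piece 4, then r[9]=62)
Maximum revenue is $78.
Now minimize piece count subject to staying optimal: for each k, pieces[k] = 1 + min over i with p[i]+r[k−i]=r[k] of pieces[k−i].
pieces[10] = 2
pieces[11] = 2
pieces[12] = 2
pieces[13] = 2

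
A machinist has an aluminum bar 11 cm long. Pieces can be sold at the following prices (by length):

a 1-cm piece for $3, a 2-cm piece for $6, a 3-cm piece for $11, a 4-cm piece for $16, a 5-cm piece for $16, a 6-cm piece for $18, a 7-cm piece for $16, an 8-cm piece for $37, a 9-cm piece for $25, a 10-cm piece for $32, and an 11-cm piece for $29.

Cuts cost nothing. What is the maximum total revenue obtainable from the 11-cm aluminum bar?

48

Build v[k] bottom-up: v[k] = max over allowed piece i of (p[i] + v[k−i]).
v[1] = 3
v[2] = max(3+3, 6+0) = 6
v[3] = max(3+6, 6+3, 11+0) = 11
v[4] = max(3+11, 6+6, 11+3, 16+0) = 16
v[5] = max(3+16, 6+11, 11+6, 16+3, 16+0) = 19
v[6] = max(3+19, 6+16, 11+11, 16+6, 16+3, 18+0) = 22
v[7] = max(3+22, 6+19, 11+16, …, 18+3, 16+0) = 27
v[8] = max(3+27, 6+22, 11+19, …, 16+3, 37+0) = 37
v[9] = max(3+37, 6+27, 11+22, …, 37+3, 25+0) = 40
v[10] = max(3+40, 6+37, 11+27, …, 25+3, 32+0) = 43
v[11] = max(3+43, 6+40, 11+37, …, 32+3, 29+0) = 48
One optimal cutting: 8 + 3 → $37 + $11 = $48.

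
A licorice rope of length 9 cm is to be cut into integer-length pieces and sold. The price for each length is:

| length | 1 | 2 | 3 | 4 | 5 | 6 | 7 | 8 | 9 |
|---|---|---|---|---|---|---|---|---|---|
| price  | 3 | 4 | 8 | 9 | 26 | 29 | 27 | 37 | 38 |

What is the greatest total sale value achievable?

40

Let v[k] be the best obtainable value from length k. For each k, try every first piece i and keep the best of price[i] + v[k−i].
v[1] = 3
v[2] = max(3+3, 4+0) = 6
v[3] = max(3+6, 4+3, 8+0) = 9
v[4] = max(3+9, 4+6, 8+3, 9+0) = 12
v[5] = max(3+12, 4+9, 8+6, 9+3, 26+0) = 26
v[6] = max(3+26, 4+12, 8+9, 9+6, 26+3, 29+0) = 29
v[7] = max(3+29, 4+26, 8+12, …, 29+3, 27+0) = 32
v[8] = max(3+32, 4+29, 8+26, …, 27+3, 37+0) = 37
v[9] = max(3+37, 4+32, 8+29, …, 37+3, 38+0) = 40
One optimal cutting: 8 + 1 → ¢37 + ¢3 = ¢40.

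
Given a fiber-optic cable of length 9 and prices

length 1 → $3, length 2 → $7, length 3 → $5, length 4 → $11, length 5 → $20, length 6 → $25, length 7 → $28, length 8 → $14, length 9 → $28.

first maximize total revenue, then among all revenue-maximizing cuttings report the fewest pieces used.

2

Let r[k] be the best obtainable value from length k. For each k, try every first piece i and keep the best of price[i] + r[k−i].
r[1] = 3
r[2] = 7
r[3] = 10  (first piece 1, then r[2]=7)
r[4] = 14  (first piece 2, then r[2]=7)
r[5] = 20
r[6] = 25
r[7] = 28  (first piece 1, then r[6]=25)
r[8] = 32  (first piece 2, then r[6]=25)
r[9] = 35  (first piece 1, then r[8]=32)
Maximum revenue is $35.
Now minimize piece count subject to staying optimal: for each k, pieces[k] = 1 + min over i with p[i]+r[k−i]=r[k] of pieces[k−i].
pieces[6] = 1
pieces[7] = 1
pieces[8] = 2
pieces[9] = 2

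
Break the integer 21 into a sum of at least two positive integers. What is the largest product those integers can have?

Define prod[k] = max over 1≤i<k of i · max(k−i, prod[k−i]); the inner max lets the remainder stay uncut if that's better.
prod[2] = 1*max(1,0) = 1*1 = 1
prod[3] = 1*max(2,1) = 1*2 = 2
prod[4] = 2*max(2,1) = 2*2 = 4
prod[5] = 2*max(3,2) = 2*3 = 6
prod[6] = 3*max(3,2) = 3*3 = 9
prod[7] = 2*max(5,6) = 2*6 = 12
prod[8] = 2*max(6,9) = 2*9 = 18
prod[9] = 3*max(6,9) = 3*9 = 27
prod[10] = 2*max(8,18) = 2*18 = 36
prod[11] = 2*max(9,27) = 2*27 = 54
prod[12] = 3*max(9,27) = 3*27 = 81
prod[13] = 2*max(11,54) = 2*54 = 108
prod[14] = 2*max(12,81) = 2*81 = 162
prod[15] = 3*max(12,81) = 3*81 = 243
prod[16] = 2*max(14,162) = 2*162 = 324
prod[17] = 2*max(15,243) = 2*243 = 486
prod[18] = 3*max(15,243) = 3*243 = 729
prod[19] = 2*max(17,486) = 2*486 = 972
prod[20] = 2*max(18,729) = 2*729 = 1458
prod[21] = 3*max(18,729) = 3*729 = 2187
One optimal split: 3 + 3 + 3 + 3 + 3 + 3 + 3; product 3*3*3*3*3*3*3 = 2187.

2187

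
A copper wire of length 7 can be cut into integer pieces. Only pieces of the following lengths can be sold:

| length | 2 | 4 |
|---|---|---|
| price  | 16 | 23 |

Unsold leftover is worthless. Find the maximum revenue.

48

Consider every possible first cut. best[k] is the best of p[i]+best[k−i] over all sellable i≤k.
best[1] = 0
best[2] = 16
best[3] = 16
best[4] = max(16+16, 23+0) = 32
best[5] = max(16+16, 23+0) = 32
best[6] = max(16+32, 23+16) = 48
best[7] = max(16+32, 23+16) = 48
One optimal cutting: pieces 2 + 2 + 2 with 1 meter of scrap → €48.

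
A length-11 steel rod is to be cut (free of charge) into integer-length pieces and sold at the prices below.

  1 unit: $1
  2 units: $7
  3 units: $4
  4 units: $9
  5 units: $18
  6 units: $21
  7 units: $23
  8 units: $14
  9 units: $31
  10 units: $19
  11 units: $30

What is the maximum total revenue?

Build best[k] bottom-up: best[k] = max over allowed piece i of (p[i] + best[k−i]).
best[1] = 1
best[2] = 7
best[3] = 8  (first piece 1, then best[2]=7)
best[4] = 14  (first piece 2, then best[2]=7)
best[5] = 18
best[6] = 21  (first piece 2, then best[4]=14)
best[7] = 25  (first piece 2, then best[5]=18)
best[8] = 28  (first piece 2, then best[6]=21)
best[9] = 32  (first piece 2, then best[7]=25)
best[10] = 36  (first piece 5, then best[5]=18)
best[11] = 39  (first piece 2, then best[9]=32)
One optimal cutting: 5 + 2 + 2 + 2 → $18 + $7 + $7 + $7 = $39.

39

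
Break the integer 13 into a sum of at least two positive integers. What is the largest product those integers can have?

108

Let m[k] be the best product for length k (with at least one cut). For each first piece i, the rest contributes max(k−i, m[k−i]).
m[2] = 1·max(1,0) = 1·1 = 1
m[3] = 1·max(2,1) = 1·2 = 2
m[4] = 2·max(2,1) = 2·2 = 4
m[5] = 2·max(3,2) = 2·3 = 6
m[6] = 3·max(3,2) = 3·3 = 9
m[7] = 2·max(5,6) = 2·6 = 12
m[8] = 2·max(6,9) = 2·9 = 18
m[9] = 3·max(6,9) = 3·9 = 27
m[10] = 2·max(8,18) = 2·18 = 36
m[11] = 2·max(9,27) = 2·27 = 54
m[12] = 3·max(9,27) = 3·27 = 81
m[13] = 2·max(11,54) = 2·54 = 108
One optimal split: 3 + 3 + 3 + 2 + 2; product 3·3·3·2·2 = 108.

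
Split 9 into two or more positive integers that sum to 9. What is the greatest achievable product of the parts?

Fill f[k] for k=2..9: at each k try every first piece i and multiply by the better of (k−i) uncut or f[k−i].
Small cases: f[2]=1.
f[3] = max(1·2, 2·1) = 2
f[4] = max(1·3, 2·2, 3·1) = 4
f[5] = max(1·4, 2·3, 3·2, 4·1) = 6
f[6] = max(1·6, 2·4, 3·3, 4·2, 5·1) = 9
f[7] = max(1·9, 2·6, 3·4, 4·3, 5·2, 6·1) = 12
f[8] = max(1·12, 2·9, 3·6, …, 6·2, 7·1) = 18
f[9] = max(1·18, 2·12, 3·9, …, 7·2, 8·1) = 27
One optimal split: 3 + 3 + 3; product 3·3·3 = 27.

27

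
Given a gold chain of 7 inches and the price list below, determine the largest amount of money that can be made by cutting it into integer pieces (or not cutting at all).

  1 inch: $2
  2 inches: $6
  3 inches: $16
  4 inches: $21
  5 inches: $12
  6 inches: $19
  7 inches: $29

Consider every possible first cut. r[k] is the best of p[i]+r[k−i] over all sellable i≤k.
r[1] = 2
r[2] = max(2+2, 6+0) = 6
r[3] = max(2+6, 6+2, 16+0) = 16
r[4] = max(2+16, 6+6, 16+2, 21+0) = 21
r[5] = max(2+21, 6+16, 16+6, 21+2, 12+0) = 23
r[6] = max(2+23, 6+21, 16+16, 21+6, 12+2, 19+0) = 32
r[7] = max(2+32, 6+23, 16+21, …, 19+2, 29+0) = 37
One optimal cutting: 4 + 3 → $21 + $16 = $37.

37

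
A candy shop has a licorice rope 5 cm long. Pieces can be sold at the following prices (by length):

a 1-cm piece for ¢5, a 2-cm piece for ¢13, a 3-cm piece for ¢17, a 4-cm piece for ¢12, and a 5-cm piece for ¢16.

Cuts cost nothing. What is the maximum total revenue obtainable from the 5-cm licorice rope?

31

Let R[k] be the best obtainable value from length k. For each k, try every first piece i and keep the best of price[i] + R[k−i].
R[1] = 5
R[2] = max(5+5, 13+0) = 13
R[3] = max(5+13, 13+5, 17+0) = 18
R[4] = max(5+18, 13+13, 17+5, 12+0) = 26
R[5] = max(5+26, 13+18, 17+13, 12+5, 16+0) = 31
One optimal cutting: 2 + 2 + 1 → ¢13 + ¢13 + ¢5 = ¢31.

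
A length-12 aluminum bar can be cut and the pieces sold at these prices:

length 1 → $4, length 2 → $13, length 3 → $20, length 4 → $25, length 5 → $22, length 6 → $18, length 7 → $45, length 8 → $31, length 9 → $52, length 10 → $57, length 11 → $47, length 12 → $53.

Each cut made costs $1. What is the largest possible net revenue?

77

Let r[k] be the best obtainable value from length k. For each k, try every first piece i and keep the best of price[i] + r[k−i] minus the 1 cut fee when i<k.
r[1] = 4
r[2] = max(4+4-1, 13+0) = 13
r[3] = max(4+13-1, 13+4-1, 20+0) = 20
r[4] = max(4+20-1, 13+13-1, 20+4-1, 25+0) = 25
r[5] = max(4+25-1, 13+20-1, 20+13-1, 25+4-1, 22+0) = 32
r[6] = max(4+32-1, 13+25-1, 20+20-1, 25+13-1, 22+4-1, 18+0) = 39
r[7] = max(4+39-1, 13+32-1, 20+25-1, …, 18+4-1, 45+0) = 45
r[8] = max(4+45-1, 13+39-1, 20+32-1, …, 45+4-1, 31+0) = 51
r[9] = max(4+51-1, 13+45-1, 20+39-1, …, 31+4-1, 52+0) = 58
r[10] = max(4+58-1, 13+51-1, 20+45-1, …, 52+4-1, 57+0) = 64
r[11] = max(4+64-1, 13+58-1, 20+51-1, …, 57+4-1, 47+0) = 70
r[12] = max(4+70-1, 13+64-1, 20+58-1, …, 47+4-1, 53+0) = 77
One optimal plan: pieces 3 + 3 + 3 + 3 (3 cuts) → $80 − $3 = $77.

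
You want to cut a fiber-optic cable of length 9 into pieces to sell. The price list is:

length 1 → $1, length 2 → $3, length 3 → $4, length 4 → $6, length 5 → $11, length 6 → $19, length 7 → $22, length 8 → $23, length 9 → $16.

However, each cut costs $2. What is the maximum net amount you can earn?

23

Build v[k] bottom-up: v[k] = max over allowed piece i of (p[i] + v[k−i]) − 2 per cut.
v[1] = 1
v[2] = max(1+1-2, 3+0) = 3
v[3] = max(1+3-2, 3+1-2, 4+0) = 4
v[4] = max(1+4-2, 3+3-2, 4+1-2, 6+0) = 6
v[5] = max(1+6-2, 3+4-2, 4+3-2, 6+1-2, 11+0) = 11
v[6] = max(1+11-2, 3+6-2, 4+4-2, 6+3-2, 11+1-2, 19+0) = 19
v[7] = max(1+19-2, 3+11-2, 4+6-2, …, 19+1-2, 22+0) = 22
v[8] = max(1+22-2, 3+19-2, 4+11-2, …, 22+1-2, 23+0) = 23
v[9] = max(1+23-2, 3+22-2, 4+19-2, …, 23+1-2, 16+0) = 23
One optimal plan: pieces 7 + 2 (1 cut) → $25 − $2 = $23.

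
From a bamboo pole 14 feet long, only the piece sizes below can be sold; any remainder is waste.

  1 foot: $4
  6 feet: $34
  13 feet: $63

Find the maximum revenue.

Consider every possible first cut. r[k] is the best of p[i]+r[k−i] over all sellable i≤k.
r[1] = 4
r[2] = 8  (first piece 1, then r[1]=4)
r[3] = 12  (first piece 1, then r[2]=8)
r[4] = 16  (first piece 1, then r[3]=12)
r[5] = 20  (first piece 1, then r[4]=16)
r[6] = 34
r[7] = 38  (first piece 1, then r[6]=34)
r[8] = 42  (first piece 1, then r[7]=38)
r[9] = 46  (first piece 1, then r[8]=42)
r[10] = 50  (first piece 1, then r[9]=46)
r[11] = 54  (first piece 1, then r[10]=50)
r[12] = 68  (first piece 6, then r[6]=34)
r[13] = 72  (first piece 1, then r[12]=68)
r[14] = 76  (first piece 1, then r[13]=72)
One optimal cutting: 6 + 6 + 1 + 1 → $76.

76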